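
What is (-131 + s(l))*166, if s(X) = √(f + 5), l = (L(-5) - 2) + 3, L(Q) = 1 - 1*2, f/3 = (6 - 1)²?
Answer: -21746 + 664*√5 ≈ -20261.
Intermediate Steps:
f = 75 (f = 3*(6 - 1)² = 3*5² = 3*25 = 75)
L(Q) = -1 (L(Q) = 1 - 2 = -1)
l = 0 (l = (-1 - 2) + 3 = -3 + 3 = 0)
s(X) = 4*√5 (s(X) = √(75 + 5) = √80 = 4*√5)
(-131 + s(l))*166 = (-131 + 4*√5)*166 = -21746 + 664*√5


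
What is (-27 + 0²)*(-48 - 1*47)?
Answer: 2565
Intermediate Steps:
(-27 + 0²)*(-48 - 1*47) = (-27 + 0)*(-48 - 47) = -27*(-95) = 2565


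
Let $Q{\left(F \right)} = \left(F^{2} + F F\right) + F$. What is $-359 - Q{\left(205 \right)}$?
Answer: $-84614$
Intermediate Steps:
$Q{\left(F \right)} = F + 2 F^{2}$ ($Q{\left(F \right)} = \left(F^{2} + F^{2}\right) + F = 2 F^{2} + F = F + 2 F^{2}$)
$-359 - Q{\left(205 \right)} = -359 - 205 \left(1 + 2 \cdot 205\right) = -359 - 205 \left(1 + 410\right) = -359 - 205 \cdot 411 = -359 - 84255 = -84614$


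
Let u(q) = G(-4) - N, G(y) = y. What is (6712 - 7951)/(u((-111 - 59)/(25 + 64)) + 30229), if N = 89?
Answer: -1239/30136 ≈ -0.041114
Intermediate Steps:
u(q) = -93 (u(q) = -4 - 1*89 = -4 - 89 = -93)
(6712 - 7951)/(u((-111 - 59)/(25 + 64)) + 30229) = (6712 - 7951)/(-93 + 30229) = -1239/30136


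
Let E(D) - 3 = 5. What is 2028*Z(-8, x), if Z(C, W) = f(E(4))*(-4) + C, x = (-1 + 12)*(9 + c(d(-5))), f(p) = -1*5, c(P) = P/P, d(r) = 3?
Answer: 24336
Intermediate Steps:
c(P) = 1
E(D) = 8 (E(D) = 3 + 5 = 8)
f(p) = -5
x = 110 (x = (-1 + 12)*(9 + 1) = 11*10 = 110)
Z(C, W) = 20 + C (Z(C, W) = -5*(-4) + C = 20 + C)
2028*Z(-8, x) = 2028*(20 - 8) = 2028*12 = 24336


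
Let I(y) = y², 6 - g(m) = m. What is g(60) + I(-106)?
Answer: 11182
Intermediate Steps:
g(m) = 6 - m
g(60) + I(-106) = (6 - 1*60) + (-106)² = (6 - 60) + 11236 = -54 + 11236 = 11182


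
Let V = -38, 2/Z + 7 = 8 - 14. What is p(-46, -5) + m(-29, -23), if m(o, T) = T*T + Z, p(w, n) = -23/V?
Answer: 261549/494 ≈ 529.45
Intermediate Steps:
Z = -2/13 (Z = 2/(-7 + (8 - 14)) = 2/(-7 - 6) = 2/(-13) = 2*(-1/13) = -2/13 ≈ -0.15385)
p(w, n) = 23/38 (p(w, n) = -23/(-38) = -23*(-1/38) = 23/38)
m(o, T) = -2/13 + T**2 (m(o, T) = T*T - 2/13 = T**2 - 2/13 = -2/13 + T**2)
p(-46, -5) + m(-29, -23) = 23/38 + (-2/13 + (-23)**2) = 23/38 + (-2/13 + 529) = 23/38 + 6875/13 = 261549/494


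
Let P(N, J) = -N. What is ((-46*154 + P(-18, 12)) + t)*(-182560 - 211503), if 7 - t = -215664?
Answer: -82203512115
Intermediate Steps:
t = 215671 (t = 7 - 1*(-215664) = 7 + 215664 = 215671)
((-46*154 + P(-18, 12)) + t)*(-182560 - 211503) = ((-46*154 - 1*(-18)) + 215671)*(-182560 - 211503) = ((-7084 + 18) + 215671)*(-394063) = (-7066 + 215671)*(-394063) = 208605*(-394063) = -82203512115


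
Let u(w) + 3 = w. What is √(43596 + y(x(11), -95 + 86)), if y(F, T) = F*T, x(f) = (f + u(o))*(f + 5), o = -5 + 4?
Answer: 78*√7 ≈ 206.37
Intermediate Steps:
o = -1
u(w) = -3 + w
x(f) = (-4 + f)*(5 + f) (x(f) = (f + (-3 - 1))*(f + 5) = (f - 4)*(5 + f) = (-4 + f)*(5 + f))
√(43596 + y(x(11), -95 + 86)) = √(43596 + (-20 + 11 + 11²)*(-95 + 86)) = √(43596 + (-20 + 11 + 121)*(-9)) = √(43596 + 112*(-9)) = √(43596 - 1008) = √42588 = 78*√7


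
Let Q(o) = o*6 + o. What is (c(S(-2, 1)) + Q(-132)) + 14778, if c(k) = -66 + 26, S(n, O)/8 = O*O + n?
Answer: 13814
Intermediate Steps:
Q(o) = 7*o (Q(o) = 6*o + o = 7*o)
S(n, O) = 8*n + 8*O² (S(n, O) = 8*(O*O + n) = 8*(O² + n) = 8*(n + O²) = 8*n + 8*O²)
c(k) = -40
(c(S(-2, 1)) + Q(-132)) + 14778 = (-40 + 7*(-132)) + 14778 = (-40 - 924) + 14778 = -964 + 14778 = 13814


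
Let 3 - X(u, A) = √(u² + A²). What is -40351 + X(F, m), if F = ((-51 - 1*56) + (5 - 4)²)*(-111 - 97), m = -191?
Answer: -40348 - √486150785 ≈ -62397.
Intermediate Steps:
F = 22048 (F = ((-51 - 56) + 1²)*(-208) = (-107 + 1)*(-208) = -106*(-208) = 22048)
X(u, A) = 3 - √(A² + u²) (X(u, A) = 3 - √(u² + A²) = 3 - √(A² + u²))
-40351 + X(F, m) = -40351 + (3 - √((-191)² + 22048²)) = -40351 + (3 - √(36481 + 486114304)) = -40351 + (3 - √486150785) = -40348 - √486150785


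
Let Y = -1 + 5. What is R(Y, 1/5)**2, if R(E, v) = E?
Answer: 16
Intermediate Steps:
Y = 4
R(Y, 1/5)**2 = 4**2 = 16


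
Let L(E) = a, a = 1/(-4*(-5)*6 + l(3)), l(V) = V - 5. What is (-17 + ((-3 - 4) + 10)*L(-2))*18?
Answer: -18027/59 ≈ -305.54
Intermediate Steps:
l(V) = -5 + V
a = 1/118 (a = 1/(-4*(-5)*6 + (-5 + 3)) = 1/(20*6 - 2) = 1/(120 - 2) = 1/118 ≈ 0.0084746)
L(E) = 1/118
(-17 + ((-3 - 4) + 10)*L(-2))*18 = (-17 + ((-3 - 4) + 10)*(1/118))*18 = (-17 + (-7 + 10)*(1/118))*18 = (-17 + 3*(1/118))*18 = (-17 + 3/118)*18 = -2003/118*18 = -18027/59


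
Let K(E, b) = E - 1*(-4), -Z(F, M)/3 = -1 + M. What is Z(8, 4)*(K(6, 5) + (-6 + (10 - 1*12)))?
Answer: -18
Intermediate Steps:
Z(F, M) = 3 - 3*M (Z(F, M) = -3*(-1 + M) = 3 - 3*M)
K(E, b) = 4 + E (K(E, b) = E + 4 = 4 + E)
Z(8, 4)*(K(6, 5) + (-6 + (10 - 1*12))) = (3 - 3*4)*((4 + 6) + (-6 + (10 - 1*12))) = (3 - 12)*(10 + (-6 + (10 - 12))) = -9*(10 + (-6 - 2)) = -9*(10 - 8) = -9*2 = -18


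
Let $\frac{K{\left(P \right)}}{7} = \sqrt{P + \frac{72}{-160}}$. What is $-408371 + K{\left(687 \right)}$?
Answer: $-408371 + \frac{7 \sqrt{68655}}{10} \approx -4.0819 \cdot 10^{5}$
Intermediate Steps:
$K{\left(P \right)} = 7 \sqrt{- \frac{9}{20} + P}$ ($K{\left(P \right)} = 7 \sqrt{P + \frac{72}{-160}} = 7 \sqrt{P + 72 \left(- \frac{1}{160}\right)} = 7 \sqrt{P - \frac{9}{20}} = 7 \sqrt{- \frac{9}{20} + P}$)
$-408371 + K{\left(687 \right)} = -408371 + \frac{7 \sqrt{-45 + 100 \cdot 687}}{10} = -408371 + \frac{7 \sqrt{-45 + 68700}}{10} = -408371 + \frac{7 \sqrt{68655}}{10}$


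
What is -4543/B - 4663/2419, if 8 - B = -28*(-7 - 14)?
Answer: 8284977/1403020 ≈ 5.9051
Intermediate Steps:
B = -580 (B = 8 - (-28)*(-7 - 14) = 8 - (-28)*(-21) = 8 - 1*588 = 8 - 588 = -580)
-4543/B - 4663/2419 = -4543/(-580) - 4663/2419 = -4543*(-1/580) - 4663*1/2419 = 4543/580 - 4663/2419 = 8284977/1403020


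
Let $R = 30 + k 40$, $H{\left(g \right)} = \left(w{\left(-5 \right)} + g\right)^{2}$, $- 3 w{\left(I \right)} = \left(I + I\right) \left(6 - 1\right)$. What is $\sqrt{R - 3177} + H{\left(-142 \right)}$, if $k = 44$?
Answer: $\frac{141376}{9} + i \sqrt{1387} \approx 15708.0 + 37.242 i$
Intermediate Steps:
$w{\left(I \right)} = - \frac{10 I}{3}$ ($w{\left(I \right)} = - \frac{\left(I + I\right) \left(6 - 1\right)}{3} = - \frac{2 I 5}{3} = - \frac{10 I}{3}$)
$H{\left(g \right)} = \left(\frac{50}{3} + g\right)^{2}$ ($H{\left(g \right)} = \left(\left(- \frac{10}{3}\right) \left(-5\right) + g\right)^{2} = \left(\frac{50}{3} + g\right)^{2}$)
$R = 1790$ ($R = 30 + 44 \cdot 40 = 30 + 1760 = 1790$)
$\sqrt{R - 3177} + H{\left(-142 \right)} = \sqrt{1790 - 3177} + \frac{\left(50 + 3 \left(-142\right)\right)^{2}}{9} = \sqrt{-1387} + \frac{\left(50 - 426\right)^{2}}{9} = i \sqrt{1387} + \frac{\left(-376\right)^{2}}{9} = i \sqrt{1387} + \frac{1}{9} \cdot 141376 = i \sqrt{1387} + \frac{141376}{9} = \frac{141376}{9} + i \sqrt{1387}$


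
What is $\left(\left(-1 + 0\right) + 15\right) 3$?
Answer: $42$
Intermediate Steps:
$\left(\left(-1 + 0\right) + 15\right) 3 = \left(-1 + 15\right) 3 = 14 \cdot 3 = 42$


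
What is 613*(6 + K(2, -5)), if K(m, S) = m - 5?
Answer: 1839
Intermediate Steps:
K(m, S) = -5 + m
613*(6 + K(2, -5)) = 613*(6 + (-5 + 2)) = 613*(6 - 3) = 613*3 = 1839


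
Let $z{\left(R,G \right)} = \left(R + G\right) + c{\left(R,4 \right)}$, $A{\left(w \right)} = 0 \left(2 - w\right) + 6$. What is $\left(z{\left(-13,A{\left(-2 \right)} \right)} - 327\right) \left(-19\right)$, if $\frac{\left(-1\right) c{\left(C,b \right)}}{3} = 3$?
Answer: $6517$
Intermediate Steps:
$c{\left(C,b \right)} = -9$ ($c{\left(C,b \right)} = \left(-3\right) 3 = -9$)
$A{\left(w \right)} = 6$ ($A{\left(w \right)} = 0 + 6 = 6$)
$z{\left(R,G \right)} = -9 + G + R$ ($z{\left(R,G \right)} = \left(R + G\right) - 9 = \left(G + R\right) - 9 = -9 + G + R$)
$\left(z{\left(-13,A{\left(-2 \right)} \right)} - 327\right) \left(-19\right) = \left(\left(-9 + 6 - 13\right) - 327\right) \left(-19\right) = \left(-16 - 327\right) \left(-19\right) = \left(-343\right) \left(-19\right) = 6517$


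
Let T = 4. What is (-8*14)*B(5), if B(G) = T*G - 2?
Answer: -2016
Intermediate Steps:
B(G) = -2 + 4*G (B(G) = 4*G - 2 = -2 + 4*G)
(-8*14)*B(5) = (-8*14)*(-2 + 4*5) = -112*(-2 + 20) = -112*18 = -2016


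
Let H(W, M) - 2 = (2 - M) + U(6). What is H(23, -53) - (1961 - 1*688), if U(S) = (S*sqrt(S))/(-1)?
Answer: -1216 - 6*sqrt(6) ≈ -1230.7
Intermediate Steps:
U(S) = -S**(3/2) (U(S) = S**(3/2)*(-1) = -S**(3/2))
H(W, M) = 4 - M - 6*sqrt(6) (H(W, M) = 2 + ((2 - M) - 6**(3/2)) = 2 + ((2 - M) - 6*sqrt(6)) = 2 + (2 - M - 6*sqrt(6)) = 4 - M - 6*sqrt(6))
H(23, -53) - (1961 - 1*688) = (4 - 1*(-53) - 6*sqrt(6)) - (1961 - 1*688) = (4 + 53 - 6*sqrt(6)) - (1961 - 688) = (57 - 6*sqrt(6)) - 1*1273 = (57 - 6*sqrt(6)) - 1273 = -1216 - 6*sqrt(6)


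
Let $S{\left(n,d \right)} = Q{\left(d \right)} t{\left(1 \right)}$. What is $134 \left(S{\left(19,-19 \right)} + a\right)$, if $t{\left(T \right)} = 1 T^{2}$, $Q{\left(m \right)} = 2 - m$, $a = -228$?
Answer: $-27738$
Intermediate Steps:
$t{\left(T \right)} = T^{2}$
$S{\left(n,d \right)} = 2 - d$ ($S{\left(n,d \right)} = \left(2 - d\right) 1^{2} = \left(2 - d\right) 1 = 2 - d$)
$134 \left(S{\left(19,-19 \right)} + a\right) = 134 \left(\left(2 - -19\right) - 228\right) = 134 \left(\left(2 + 19\right) - 228\right) = 134 \left(21 - 228\right) = 134 \left(-207\right) = -27738$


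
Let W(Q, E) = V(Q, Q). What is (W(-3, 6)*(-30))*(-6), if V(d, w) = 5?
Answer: 900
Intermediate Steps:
W(Q, E) = 5
(W(-3, 6)*(-30))*(-6) = (5*(-30))*(-6) = -150*(-6) = 900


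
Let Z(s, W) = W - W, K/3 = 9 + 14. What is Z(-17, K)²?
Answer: 0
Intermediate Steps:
K = 69 (K = 3*(9 + 14) = 3*23 = 69)
Z(s, W) = 0
Z(-17, K)² = 0² = 0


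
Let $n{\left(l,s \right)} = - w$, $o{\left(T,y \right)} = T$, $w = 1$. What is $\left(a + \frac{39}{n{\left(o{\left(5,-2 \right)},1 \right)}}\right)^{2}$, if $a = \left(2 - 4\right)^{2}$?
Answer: $1225$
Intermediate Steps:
$n{\left(l,s \right)} = -1$ ($n{\left(l,s \right)} = \left(-1\right) 1 = -1$)
$a = 4$ ($a = \left(-2\right)^{2} = 4$)
$\left(a + \frac{39}{n{\left(o{\left(5,-2 \right)},1 \right)}}\right)^{2} = \left(4 + \frac{39}{-1}\right)^{2} = \left(4 + 39 \left(-1\right)\right)^{2} = \left(4 - 39\right)^{2} = \left(-35\right)^{2} = 1225$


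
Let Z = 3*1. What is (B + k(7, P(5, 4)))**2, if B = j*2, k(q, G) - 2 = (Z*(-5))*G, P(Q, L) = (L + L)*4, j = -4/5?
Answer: 5750404/25 ≈ 2.3002e+5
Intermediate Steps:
j = -4/5 (j = -4*1/5 = -4/5 ≈ -0.80000)
Z = 3
P(Q, L) = 8*L (P(Q, L) = (2*L)*4 = 8*L)
k(q, G) = 2 - 15*G (k(q, G) = 2 + (3*(-5))*G = 2 - 15*G)
B = -8/5 (B = -4/5*2 = -8/5 ≈ -1.6000)
(B + k(7, P(5, 4)))**2 = (-8/5 + (2 - 120*4))**2 = (-8/5 + (2 - 15*32))**2 = (-8/5 + (2 - 480))**2 = (-8/5 - 478)**2 = (-2398/5)**2 = 5750404/25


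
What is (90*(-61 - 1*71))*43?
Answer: -510840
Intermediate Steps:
(90*(-61 - 1*71))*43 = (90*(-61 - 71))*43 = (90*(-132))*43 = -11880*43 = -510840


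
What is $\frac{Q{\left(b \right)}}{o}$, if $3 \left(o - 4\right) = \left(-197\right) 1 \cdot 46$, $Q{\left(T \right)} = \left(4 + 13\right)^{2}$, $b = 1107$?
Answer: $- \frac{867}{9050} \approx -0.095801$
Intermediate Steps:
$Q{\left(T \right)} = 289$ ($Q{\left(T \right)} = 17^{2} = 289$)
$o = - \frac{9050}{3}$ ($o = 4 + \frac{\left(-197\right) 1 \cdot 46}{3} = 4 + \frac{\left(-197\right) 46}{3} = 4 + \frac{1}{3} \left(-9062\right) = 4 - \frac{9062}{3} = - \frac{9050}{3} \approx -3016.7$)
$\frac{Q{\left(b \right)}}{o} = \frac{289}{- \frac{9050}{3}} = 289 \left(- \frac{3}{9050}\right) = - \frac{867}{9050}$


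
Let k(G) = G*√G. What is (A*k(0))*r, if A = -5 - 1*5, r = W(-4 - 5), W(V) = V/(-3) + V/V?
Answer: 0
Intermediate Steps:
W(V) = 1 - V/3 (W(V) = V*(-⅓) + 1 = -V/3 + 1 = 1 - V/3)
r = 4 (r = 1 - (-4 - 5)/3 = 1 - ⅓*(-9) = 1 + 3 = 4)
A = -10 (A = -5 - 5 = -10)
k(G) = G^(3/2)
(A*k(0))*r = -10*0^(3/2)*4 = -10*0*4 = 0*4 = 0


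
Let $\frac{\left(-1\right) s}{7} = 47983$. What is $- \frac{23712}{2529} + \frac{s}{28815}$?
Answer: $- \frac{56766827}{2699005} \approx -21.033$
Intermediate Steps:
$s = -335881$ ($s = \left(-7\right) 47983 = -335881$)
$- \frac{23712}{2529} + \frac{s}{28815} = - \frac{23712}{2529} - \frac{335881}{28815} = \left(-23712\right) \frac{1}{2529} - \frac{335881}{28815} = - \frac{7904}{843} - \frac{335881}{28815} = - \frac{56766827}{2699005}$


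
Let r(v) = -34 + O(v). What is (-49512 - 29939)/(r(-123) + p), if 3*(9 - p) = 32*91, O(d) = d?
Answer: 238353/3356 ≈ 71.023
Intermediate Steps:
p = -2885/3 (p = 9 - 32*91/3 = 9 - 1/3*2912 = 9 - 2912/3 = -2885/3 ≈ -961.67)
r(v) = -34 + v
(-49512 - 29939)/(r(-123) + p) = (-49512 - 29939)/((-34 - 123) - 2885/3) = -79451/(-157 - 2885/3) = -79451/(-3356/3) = -79451*(-3/3356) = 238353/3356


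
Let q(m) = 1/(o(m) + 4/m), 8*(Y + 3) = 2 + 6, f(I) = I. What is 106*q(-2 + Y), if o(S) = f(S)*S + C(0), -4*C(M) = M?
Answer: 106/15 ≈ 7.0667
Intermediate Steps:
C(M) = -M/4
Y = -2 (Y = -3 + (2 + 6)/8 = -3 + (⅛)*8 = -3 + 1 = -2)
o(S) = S² (o(S) = S*S - ¼*0 = S² + 0 = S²)
q(m) = 1/(m² + 4/m)
106*q(-2 + Y) = 106*((-2 - 2)/(4 + (-2 - 2)³)) = 106*(-4/(4 + (-4)³)) = 106*(-4/(4 - 64)) = 106*(-4/(-60)) = 106*(-4*(-1/60)) = 106*(1/15) = 106/15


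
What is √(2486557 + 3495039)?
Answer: 2*√1495399 ≈ 2445.7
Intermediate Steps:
√(2486557 + 3495039) = √5981596 = 2*√1495399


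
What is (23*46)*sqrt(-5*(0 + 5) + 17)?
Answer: 2116*I*sqrt(2) ≈ 2992.5*I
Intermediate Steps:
(23*46)*sqrt(-5*(0 + 5) + 17) = 1058*sqrt(-5*5 + 17) = 1058*sqrt(-25 + 17) = 1058*sqrt(-8) = 1058*(2*I*sqrt(2)) = 2116*I*sqrt(2)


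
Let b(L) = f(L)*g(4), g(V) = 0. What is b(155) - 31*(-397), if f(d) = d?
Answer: 12307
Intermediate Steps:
b(L) = 0 (b(L) = L*0 = 0)
b(155) - 31*(-397) = 0 - 31*(-397) = 0 + 12307 = 12307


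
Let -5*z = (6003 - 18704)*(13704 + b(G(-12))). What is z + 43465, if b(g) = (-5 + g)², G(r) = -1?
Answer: 34945813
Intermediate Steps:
z = 34902348 (z = -(6003 - 18704)*(13704 + (-5 - 1)²)/5 = -(-12701)*(13704 + (-6)²)/5 = -(-12701)*(13704 + 36)/5 = -(-12701)*13740/5 = -⅕*(-174511740) = 34902348)
z + 43465 = 34902348 + 43465 = 34945813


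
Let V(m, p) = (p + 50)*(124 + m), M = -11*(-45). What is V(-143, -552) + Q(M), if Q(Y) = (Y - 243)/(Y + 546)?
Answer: 3309770/347 ≈ 9538.2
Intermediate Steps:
M = 495
Q(Y) = (-243 + Y)/(546 + Y)
V(m, p) = (50 + p)*(124 + m)
V(-143, -552) + Q(M) = (6200 + 50*(-143) + 124*(-552) - 143*(-552)) + (-243 + 495)/(546 + 495) = (6200 - 7150 - 68448 + 78936) + 252/1041 = 9538 + (1/1041)*252 = 9538 + 84/347 = 3309770/347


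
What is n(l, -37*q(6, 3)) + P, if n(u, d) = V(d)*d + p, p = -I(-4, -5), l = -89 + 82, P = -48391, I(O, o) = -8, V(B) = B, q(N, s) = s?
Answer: -36062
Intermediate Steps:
l = -7
p = 8 (p = -1*(-8) = 8)
n(u, d) = 8 + d² (n(u, d) = d*d + 8 = d² + 8 = 8 + d²)
n(l, -37*q(6, 3)) + P = (8 + (-37*3)²) - 48391 = (8 + (-111)²) - 48391 = (8 + 12321) - 48391 = 12329 - 48391 = -36062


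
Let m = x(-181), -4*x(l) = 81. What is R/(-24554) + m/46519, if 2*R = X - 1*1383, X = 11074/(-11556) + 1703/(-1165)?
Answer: 427131815419541/15377512203381240 ≈ 0.027776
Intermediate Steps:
X = -16290539/6731370 (X = 11074*(-1/11556) + 1703*(-1/1165) = -5537/5778 - 1703/1165 = -16290539/6731370 ≈ -2.4201)
x(l) = -81/4 (x(l) = -¼*81 = -81/4)
R = -9325775249/13462740 (R = (-16290539/6731370 - 1*1383)/2 = (-16290539/6731370 - 1383)/2 = (½)*(-9325775249/6731370) = -9325775249/13462740 ≈ -692.71)
m = -81/4 ≈ -20.250
R/(-24554) + m/46519 = -9325775249/13462740/(-24554) - 81/4/46519 = -9325775249/13462740*(-1/24554) - 81/4*1/46519 = 9325775249/330564117960 - 81/186076 = 427131815419541/15377512203381240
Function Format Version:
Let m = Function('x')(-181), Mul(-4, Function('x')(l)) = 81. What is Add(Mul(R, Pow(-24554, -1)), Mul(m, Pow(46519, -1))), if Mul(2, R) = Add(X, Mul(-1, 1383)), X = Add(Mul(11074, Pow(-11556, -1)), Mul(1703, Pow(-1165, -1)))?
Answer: Rational(427131815419541, 15377512203381240) ≈ 0.027776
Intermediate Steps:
X = Rational(-16290539, 6731370) (X = Add(Mul(11074, Rational(-1, 11556)), Mul(1703, Rational(-1, 1165))) = Add(Rational(-5537, 5778), Rational(-1703, 1165)) = Rational(-16290539, 6731370) ≈ -2.4201)
Function('x')(l) = Rational(-81, 4) (Function('x')(l) = Mul(Rational(-1, 4), 81) = Rational(-81, 4))
R = Rational(-9325775249, 13462740) (R = Mul(Rational(1, 2), Add(Rational(-16290539, 6731370), Mul(-1, 1383))) = Mul(Rational(1, 2), Add(Rational(-16290539, 6731370), -1383)) = Mul(Rational(1, 2), Rational(-9325775249, 6731370)) = Rational(-9325775249, 13462740) ≈ -692.71)
m = Rational(-81, 4) ≈ -20.250
Add(Mul(R, Pow(-24554, -1)), Mul(m, Pow(46519, -1))) = Add(Mul(Rational(-9325775249, 13462740), Pow(-24554, -1)), Mul(Rational(-81, 4), Pow(46519, -1))) = Add(Mul(Rational(-9325775249, 13462740), Rational(-1, 24554)), Mul(Rational(-81, 4), Rational(1, 46519))) = Add(Rational(9325775249, 330564117960), Rational(-81, 186076)) = Rational(427131815419541, 15377512203381240)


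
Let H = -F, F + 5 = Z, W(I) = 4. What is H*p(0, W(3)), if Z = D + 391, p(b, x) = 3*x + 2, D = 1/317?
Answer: -1713082/317 ≈ -5404.0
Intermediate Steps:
D = 1/317 ≈ 0.0031546
p(b, x) = 2 + 3*x
Z = 123948/317 (Z = 1/317 + 391 = 123948/317 ≈ 391.00)
F = 122363/317 (F = -5 + 123948/317 = 122363/317 ≈ 386.00)
H = -122363/317 (H = -1*122363/317 = -122363/317 ≈ -386.00)
H*p(0, W(3)) = -122363*(2 + 3*4)/317 = -122363*(2 + 12)/317 = -122363/317*14 = -1713082/317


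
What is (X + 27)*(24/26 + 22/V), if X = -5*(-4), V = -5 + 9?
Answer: 7849/26 ≈ 301.88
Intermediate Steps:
V = 4
X = 20
(X + 27)*(24/26 + 22/V) = (20 + 27)*(24/26 + 22/4) = 47*(24*(1/26) + 22*(¼)) = 47*(12/13 + 11/2) = 47*(167/26) = 7849/26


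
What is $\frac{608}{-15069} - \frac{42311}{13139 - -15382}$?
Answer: $- \frac{218308409}{143260983} \approx -1.5239$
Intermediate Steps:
$\frac{608}{-15069} - \frac{42311}{13139 - -15382} = 608 \left(- \frac{1}{15069}\right) - \frac{42311}{13139 + 15382} = - \frac{608}{15069} - \frac{42311}{28521} = - \frac{218308409}{143260983}$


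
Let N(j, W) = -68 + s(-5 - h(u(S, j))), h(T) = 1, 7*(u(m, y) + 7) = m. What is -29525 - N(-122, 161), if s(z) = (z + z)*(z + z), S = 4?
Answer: -29601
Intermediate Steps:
u(m, y) = -7 + m/7
s(z) = 4*z**2 (s(z) = (2*z)*(2*z) = 4*z**2)
N(j, W) = 76 (N(j, W) = -68 + 4*(-5 - 1*1)**2 = -68 + 4*(-5 - 1)**2 = -68 + 4*(-6)**2 = -68 + 4*36 = -68 + 144 = 76)
-29525 - N(-122, 161) = -29525 - 1*76 = -29525 - 76 = -29601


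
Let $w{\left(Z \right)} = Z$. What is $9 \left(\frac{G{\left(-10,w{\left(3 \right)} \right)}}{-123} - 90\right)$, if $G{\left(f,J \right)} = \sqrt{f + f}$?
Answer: $-810 - \frac{6 i \sqrt{5}}{41} \approx -810.0 - 0.32723 i$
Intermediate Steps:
$G{\left(f,J \right)} = \sqrt{2} \sqrt{f}$ ($G{\left(f,J \right)} = \sqrt{2 f} = \sqrt{2} \sqrt{f}$)
$9 \left(\frac{G{\left(-10,w{\left(3 \right)} \right)}}{-123} - 90\right) = 9 \left(\frac{\sqrt{2} \sqrt{-10}}{-123} - 90\right) = 9 \left(\sqrt{2} i \sqrt{10} \left(- \frac{1}{123}\right) - 90\right) = 9 \left(2 i \sqrt{5} \left(- \frac{1}{123}\right) - 90\right) = 9 \left(- \frac{2 i \sqrt{5}}{123} - 90\right) = 9 \left(-90 - \frac{2 i \sqrt{5}}{123}\right) = -810 - \frac{6 i \sqrt{5}}{41}$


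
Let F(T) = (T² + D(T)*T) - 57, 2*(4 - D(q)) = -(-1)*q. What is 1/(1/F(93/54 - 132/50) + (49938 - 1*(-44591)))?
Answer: 24401231/2306623560199 ≈ 1.0579e-5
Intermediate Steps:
D(q) = 4 - q/2 (D(q) = 4 - (-1)*(-q)/2 = 4 - q/2)
F(T) = -57 + T² + T*(4 - T/2) (F(T) = (T² + (4 - T/2)*T) - 57 = (T² + T*(4 - T/2)) - 57 = -57 + T² + T*(4 - T/2))
1/(1/F(93/54 - 132/50) + (49938 - 1*(-44591))) = 1/(1/(-57 + (93/54 - 132/50)²/2 + 4*(93/54 - 132/50)) + (49938 - 1*(-44591))) = 1/(1/(-57 + (93*(1/54) - 132*1/50)²/2 + 4*(93*(1/54) - 132*1/50)) + (49938 + 44591)) = 1/(1/(-57 + (31/18 - 66/25)²/2 + 4*(31/18 - 66/25)) + 94529) = 1/(1/(-57 + (-413/450)²/2 + 4*(-413/450)) + 94529) = 1/(1/(-57 + (½)*(170569/202500) - 826/225) + 94529) = 1/(1/(-57 + 170569/405000 - 826/225) + 94529) = 1/(1/(-24401231/405000) + 94529) = 1/(-405000/24401231 + 94529) = 1/(2306623560199/24401231) = 24401231/2306623560199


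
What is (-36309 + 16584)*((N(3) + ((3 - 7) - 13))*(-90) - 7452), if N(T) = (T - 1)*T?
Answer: 127462950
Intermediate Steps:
N(T) = T*(-1 + T) (N(T) = (-1 + T)*T = T*(-1 + T))
(-36309 + 16584)*((N(3) + ((3 - 7) - 13))*(-90) - 7452) = (-36309 + 16584)*((3*(-1 + 3) + ((3 - 7) - 13))*(-90) - 7452) = -19725*((3*2 + (-4 - 13))*(-90) - 7452) = -19725*((6 - 17)*(-90) - 7452) = -19725*(-11*(-90) - 7452) = -19725*(990 - 7452) = -19725*(-6462) = 127462950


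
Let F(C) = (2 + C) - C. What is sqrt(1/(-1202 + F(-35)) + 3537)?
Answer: 53*sqrt(4533)/60 ≈ 59.473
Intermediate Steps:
F(C) = 2
sqrt(1/(-1202 + F(-35)) + 3537) = sqrt(1/(-1202 + 2) + 3537) = sqrt(1/(-1200) + 3537) = sqrt(-1/1200 + 3537) = sqrt(4244399/1200) = 53*sqrt(4533)/60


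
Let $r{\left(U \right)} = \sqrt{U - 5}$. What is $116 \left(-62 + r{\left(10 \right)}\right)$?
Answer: $-7192 + 116 \sqrt{5} \approx -6932.6$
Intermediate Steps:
$r{\left(U \right)} = \sqrt{-5 + U}$
$116 \left(-62 + r{\left(10 \right)}\right) = 116 \left(-62 + \sqrt{-5 + 10}\right) = 116 \left(-62 + \sqrt{5}\right) = -7192 + 116 \sqrt{5}$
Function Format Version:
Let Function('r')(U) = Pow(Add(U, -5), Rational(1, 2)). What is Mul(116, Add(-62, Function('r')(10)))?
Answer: Add(-7192, Mul(116, Pow(5, Rational(1, 2)))) ≈ -6932.6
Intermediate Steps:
Function('r')(U) = Pow(Add(-5, U), Rational(1, 2))
Mul(116, Add(-62, Function('r')(10))) = Mul(116, Add(-62, Pow(Add(-5, 10), Rational(1, 2)))) = Mul(116, Add(-62, Pow(5, Rational(1, 2)))) = Add(-7192, Mul(116, Pow(5, Rational(1, 2))))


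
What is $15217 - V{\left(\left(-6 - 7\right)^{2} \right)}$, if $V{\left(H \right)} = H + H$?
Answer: $14879$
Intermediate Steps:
$V{\left(H \right)} = 2 H$
$15217 - V{\left(\left(-6 - 7\right)^{2} \right)} = 15217 - 2 \left(-6 - 7\right)^{2} = 15217 - 2 \left(-13\right)^{2} = 15217 - 2 \cdot 169 = 15217 - 338 = 14879$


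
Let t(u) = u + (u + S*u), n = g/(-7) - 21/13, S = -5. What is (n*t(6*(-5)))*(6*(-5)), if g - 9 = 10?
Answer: 1063800/91 ≈ 11690.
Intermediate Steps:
g = 19 (g = 9 + 10 = 19)
n = -394/91 (n = 19/(-7) - 21/13 = 19*(-⅐) - 21*1/13 = -19/7 - 21/13 = -394/91 ≈ -4.3297)
t(u) = -3*u (t(u) = u + (u - 5*u) = u - 4*u = -3*u)
(n*t(6*(-5)))*(6*(-5)) = (-(-1182)*6*(-5)/91)*(6*(-5)) = -(-1182)*(-30)/91*(-30) = -394/91*90*(-30) = -35460/91*(-30) = 1063800/91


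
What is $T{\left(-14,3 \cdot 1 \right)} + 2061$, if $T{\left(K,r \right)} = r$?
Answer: $2064$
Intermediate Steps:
$T{\left(-14,3 \cdot 1 \right)} + 2061 = 3 \cdot 1 + 2061 = 3 + 2061 = 2064$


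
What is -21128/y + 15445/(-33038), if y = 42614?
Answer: -678100047/703940666 ≈ -0.96329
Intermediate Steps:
-21128/y + 15445/(-33038) = -21128/42614 + 15445/(-33038) = -21128*1/42614 + 15445*(-1/33038) = -10564/21307 - 15445/33038 = -678100047/703940666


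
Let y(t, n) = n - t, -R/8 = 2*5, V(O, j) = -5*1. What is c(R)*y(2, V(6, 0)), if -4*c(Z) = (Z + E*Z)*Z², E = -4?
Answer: 2688000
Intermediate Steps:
V(O, j) = -5
R = -80 (R = -16*5 = -8*10 = -80)
c(Z) = 3*Z³/4 (c(Z) = -(Z - 4*Z)*Z²/4 = -(-3*Z)*Z²/4 = -(-3)*Z³/4 = 3*Z³/4)
c(R)*y(2, V(6, 0)) = ((¾)*(-80)³)*(-5 - 1*2) = ((¾)*(-512000))*(-5 - 2) = -384000*(-7) = 2688000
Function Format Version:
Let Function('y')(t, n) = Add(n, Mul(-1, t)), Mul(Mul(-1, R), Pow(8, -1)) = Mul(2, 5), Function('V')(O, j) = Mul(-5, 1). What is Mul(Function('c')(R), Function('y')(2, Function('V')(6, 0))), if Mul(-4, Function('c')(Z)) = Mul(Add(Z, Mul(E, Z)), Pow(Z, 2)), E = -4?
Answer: 2688000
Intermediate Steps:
Function('V')(O, j) = -5
R = -80 (R = Mul(-8, Mul(2, 5)) = Mul(-8, 10) = -80)
Function('c')(Z) = Mul(Rational(3, 4), Pow(Z, 3)) (Function('c')(Z) = Mul(Rational(-1, 4), Mul(Add(Z, Mul(-4, Z)), Pow(Z, 2))) = Mul(Rational(-1, 4), Mul(Mul(-3, Z), Pow(Z, 2))) = Mul(Rational(-1, 4), Mul(-3, Pow(Z, 3))) = Mul(Rational(3, 4), Pow(Z, 3)))
Mul(Function('c')(R), Function('y')(2, Function('V')(6, 0))) = Mul(Mul(Rational(3, 4), Pow(-80, 3)), Add(-5, Mul(-1, 2))) = Mul(Mul(Rational(3, 4), -512000), Add(-5, -2)) = Mul(-384000, -7) = 2688000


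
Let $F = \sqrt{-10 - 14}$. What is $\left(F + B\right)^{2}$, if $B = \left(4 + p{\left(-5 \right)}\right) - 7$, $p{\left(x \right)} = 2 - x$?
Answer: $-8 + 16 i \sqrt{6} \approx -8.0 + 39.192 i$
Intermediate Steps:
$F = 2 i \sqrt{6}$ ($F = \sqrt{-24} = 2 i \sqrt{6} \approx 4.899 i$)
$B = 4$ ($B = \left(4 + \left(2 - -5\right)\right) - 7 = \left(4 + \left(2 + 5\right)\right) - 7 = \left(4 + 7\right) - 7 = 11 - 7 = 4$)
$\left(F + B\right)^{2} = \left(2 i \sqrt{6} + 4\right)^{2} = \left(4 + 2 i \sqrt{6}\right)^{2}$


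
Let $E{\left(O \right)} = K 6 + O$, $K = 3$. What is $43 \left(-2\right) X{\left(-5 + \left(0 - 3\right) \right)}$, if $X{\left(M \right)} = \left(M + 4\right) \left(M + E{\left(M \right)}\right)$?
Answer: $688$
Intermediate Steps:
$E{\left(O \right)} = 18 + O$ ($E{\left(O \right)} = 3 \cdot 6 + O = 18 + O$)
$X{\left(M \right)} = \left(4 + M\right) \left(18 + 2 M\right)$ ($X{\left(M \right)} = \left(M + 4\right) \left(M + \left(18 + M\right)\right) = \left(4 + M\right) \left(18 + 2 M\right)$)
$43 \left(-2\right) X{\left(-5 + \left(0 - 3\right) \right)} = 43 \left(-2\right) \left(72 + 2 \left(-5 + \left(0 - 3\right)\right)^{2} + 26 \left(-5 + \left(0 - 3\right)\right)\right) = - 86 \left(72 + 2 \left(-5 - 3\right)^{2} + 26 \left(-5 - 3\right)\right) = - 86 \left(72 + 2 \left(-8\right)^{2} + 26 \left(-8\right)\right) = - 86 \left(72 + 2 \cdot 64 - 208\right) = - 86 \left(72 + 128 - 208\right) = \left(-86\right) \left(-8\right) = 688$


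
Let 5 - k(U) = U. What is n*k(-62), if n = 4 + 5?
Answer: 603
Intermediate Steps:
n = 9
k(U) = 5 - U
n*k(-62) = 9*(5 - 1*(-62)) = 9*(5 + 62) = 9*67 = 603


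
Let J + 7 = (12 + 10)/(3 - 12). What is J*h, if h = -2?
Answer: 170/9 ≈ 18.889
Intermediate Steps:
J = -85/9 (J = -7 + (12 + 10)/(3 - 12) = -7 + 22/(-9) = -7 + 22*(-⅑) = -7 - 22/9 = -85/9 ≈ -9.4444)
J*h = -85/9*(-2) = 170/9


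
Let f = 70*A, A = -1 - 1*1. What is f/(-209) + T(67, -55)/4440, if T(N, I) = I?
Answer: 122021/185592 ≈ 0.65747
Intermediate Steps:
A = -2 (A = -1 - 1 = -2)
f = -140 (f = 70*(-2) = -140)
f/(-209) + T(67, -55)/4440 = -140/(-209) - 55/4440 = -140*(-1/209) - 55*1/4440 = 140/209 - 11/888 = 122021/185592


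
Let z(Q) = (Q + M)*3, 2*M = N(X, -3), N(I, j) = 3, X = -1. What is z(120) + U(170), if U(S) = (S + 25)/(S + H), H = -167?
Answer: 859/2 ≈ 429.50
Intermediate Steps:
M = 3/2 (M = (½)*3 = 3/2 ≈ 1.5000)
U(S) = (25 + S)/(-167 + S) (U(S) = (S + 25)/(S - 167) = (25 + S)/(-167 + S))
z(Q) = 9/2 + 3*Q (z(Q) = (Q + 3/2)*3 = (3/2 + Q)*3 = 9/2 + 3*Q)
z(120) + U(170) = (9/2 + 3*120) + (25 + 170)/(-167 + 170) = (9/2 + 360) + 195/3 = 729/2 + (⅓)*195 = 729/2 + 65 = 859/2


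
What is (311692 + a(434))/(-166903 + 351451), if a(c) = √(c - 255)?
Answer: 77923/46137 + √179/184548 ≈ 1.6890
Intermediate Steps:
a(c) = √(-255 + c)
(311692 + a(434))/(-166903 + 351451) = (311692 + √(-255 + 434))/(-166903 + 351451) = (311692 + √179)/184548 = (311692 + √179)*(1/184548) = 77923/46137 + √179/184548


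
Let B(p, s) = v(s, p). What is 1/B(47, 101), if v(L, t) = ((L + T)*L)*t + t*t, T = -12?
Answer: 1/424692 ≈ 2.3546e-6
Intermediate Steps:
v(L, t) = t**2 + L*t*(-12 + L) (v(L, t) = ((L - 12)*L)*t + t*t = ((-12 + L)*L)*t + t**2 = (L*(-12 + L))*t + t**2 = L*t*(-12 + L) + t**2 = t**2 + L*t*(-12 + L))
B(p, s) = p*(p + s**2 - 12*s)
1/B(47, 101) = 1/(47*(47 + 101**2 - 12*101)) = 1/(47*(47 + 10201 - 1212)) = 1/(47*9036) = 1/424692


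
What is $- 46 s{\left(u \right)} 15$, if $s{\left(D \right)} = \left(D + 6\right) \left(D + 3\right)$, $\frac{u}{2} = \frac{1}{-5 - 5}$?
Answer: $- \frac{56028}{5} \approx -11206.0$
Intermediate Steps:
$u = - \frac{1}{5}$ ($u = \frac{2}{-5 - 5} = \frac{2}{-10} = 2 \left(- \frac{1}{10}\right) = - \frac{1}{5} \approx -0.2$)
$s{\left(D \right)} = \left(3 + D\right) \left(6 + D\right)$ ($s{\left(D \right)} = \left(6 + D\right) \left(3 + D\right) = \left(3 + D\right) \left(6 + D\right)$)
$- 46 s{\left(u \right)} 15 = - 46 \left(18 + \left(- \frac{1}{5}\right)^{2} + 9 \left(- \frac{1}{5}\right)\right) 15 = - 46 \left(18 + \frac{1}{25} - \frac{9}{5}\right) 15 = \left(-46\right) \frac{406}{25} \cdot 15 = \left(- \frac{18676}{25}\right) 15 = - \frac{56028}{5}$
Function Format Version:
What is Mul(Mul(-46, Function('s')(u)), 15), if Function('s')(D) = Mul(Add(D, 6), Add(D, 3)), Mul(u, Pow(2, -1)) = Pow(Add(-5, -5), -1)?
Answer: Rational(-56028, 5) ≈ -11206.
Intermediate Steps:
u = Rational(-1, 5) (u = Mul(2, Pow(Add(-5, -5), -1)) = Mul(2, Pow(-10, -1)) = Mul(2, Rational(-1, 10)) = Rational(-1, 5) ≈ -0.20000)
Function('s')(D) = Mul(Add(3, D), Add(6, D)) (Function('s')(D) = Mul(Add(6, D), Add(3, D)) = Mul(Add(3, D), Add(6, D)))
Mul(Mul(-46, Function('s')(u)), 15) = Mul(Mul(-46, Add(18, Pow(Rational(-1, 5), 2), Mul(9, Rational(-1, 5)))), 15) = Mul(Mul(-46, Add(18, Rational(1, 25), Rational(-9, 5))), 15) = Mul(Mul(-46, Rational(406, 25)), 15) = Mul(Rational(-18676, 25), 15) = Rational(-56028, 5)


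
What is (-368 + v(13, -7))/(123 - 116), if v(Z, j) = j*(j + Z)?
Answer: -410/7 ≈ -58.571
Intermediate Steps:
v(Z, j) = j*(Z + j)
(-368 + v(13, -7))/(123 - 116) = (-368 - 7*(13 - 7))/(123 - 116) = (-368 - 7*6)/7 = (-368 - 42)*(⅐) = -410*⅐ = -410/7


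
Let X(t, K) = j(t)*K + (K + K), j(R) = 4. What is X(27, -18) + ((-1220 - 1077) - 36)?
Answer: -2441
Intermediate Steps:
X(t, K) = 6*K (X(t, K) = 4*K + (K + K) = 4*K + 2*K = 6*K)
X(27, -18) + ((-1220 - 1077) - 36) = 6*(-18) + ((-1220 - 1077) - 36) = -108 + (-2297 - 36) = -108 - 2333 = -2441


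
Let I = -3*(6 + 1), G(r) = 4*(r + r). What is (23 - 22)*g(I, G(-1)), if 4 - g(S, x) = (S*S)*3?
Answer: -1319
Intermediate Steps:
G(r) = 8*r (G(r) = 4*(2*r) = 8*r)
I = -21 (I = -3*7 = -21)
g(S, x) = 4 - 3*S**2 (g(S, x) = 4 - S*S*3 = 4 - S**2*3 = 4 - 3*S**2)
(23 - 22)*g(I, G(-1)) = (23 - 22)*(4 - 3*(-21)**2) = 1*(4 - 3*441) = 1*(4 - 1323) = 1*(-1319) = -1319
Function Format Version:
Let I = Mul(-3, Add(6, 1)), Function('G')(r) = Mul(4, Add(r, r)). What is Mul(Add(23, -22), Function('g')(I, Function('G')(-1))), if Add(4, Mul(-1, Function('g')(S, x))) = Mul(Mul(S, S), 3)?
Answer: -1319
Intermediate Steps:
Function('G')(r) = Mul(8, r) (Function('G')(r) = Mul(4, Mul(2, r)) = Mul(8, r))
I = -21 (I = Mul(-3, 7) = -21)
Function('g')(S, x) = Add(4, Mul(-3, Pow(S, 2))) (Function('g')(S, x) = Add(4, Mul(-1, Mul(Mul(S, S), 3))) = Add(4, Mul(-1, Mul(Pow(S, 2), 3))) = Add(4, Mul(-1, Mul(3, Pow(S, 2)))) = Add(4, Mul(-3, Pow(S, 2))))
Mul(Add(23, -22), Function('g')(I, Function('G')(-1))) = Mul(Add(23, -22), Add(4, Mul(-3, Pow(-21, 2)))) = Mul(1, Add(4, Mul(-3, 441))) = Mul(1, Add(4, -1323)) = Mul(1, -1319) = -1319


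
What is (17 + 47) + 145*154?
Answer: 22394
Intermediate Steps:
(17 + 47) + 145*154 = 64 + 22330 = 22394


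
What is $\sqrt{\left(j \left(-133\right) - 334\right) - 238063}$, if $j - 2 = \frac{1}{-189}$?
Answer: $\frac{i \sqrt{19331646}}{9} \approx 488.53 i$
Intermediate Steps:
$j = \frac{377}{189}$ ($j = 2 + \frac{1}{-189} = 2 - \frac{1}{189} = \frac{377}{189} \approx 1.9947$)
$\sqrt{\left(j \left(-133\right) - 334\right) - 238063} = \sqrt{\left(\frac{377}{189} \left(-133\right) - 334\right) - 238063} = \sqrt{\left(- \frac{7163}{27} - 334\right) - 238063} = \sqrt{- \frac{16181}{27} - 238063} = \sqrt{- \frac{6443882}{27}} = \frac{i \sqrt{19331646}}{9}$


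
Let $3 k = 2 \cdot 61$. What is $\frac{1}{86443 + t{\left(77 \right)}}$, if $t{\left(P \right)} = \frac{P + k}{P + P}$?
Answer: $\frac{462}{39937019} \approx 1.1568 \cdot 10^{-5}$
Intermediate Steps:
$k = \frac{122}{3}$ ($k = \frac{2 \cdot 61}{3} = \frac{1}{3} \cdot 122 = \frac{122}{3} \approx 40.667$)
$t{\left(P \right)} = \frac{\frac{122}{3} + P}{2 P}$ ($t{\left(P \right)} = \frac{P + \frac{122}{3}}{P + P} = \frac{\frac{122}{3} + P}{2 P}$)
$\frac{1}{86443 + t{\left(77 \right)}} = \frac{1}{86443 + \frac{122 + 3 \cdot 77}{6 \cdot 77}} = \frac{1}{86443 + \frac{1}{6} \cdot \frac{1}{77} \left(122 + 231\right)} = \frac{1}{86443 + \frac{1}{6} \cdot \frac{1}{77} \cdot 353} = \frac{1}{86443 + \frac{353}{462}} = \frac{1}{\frac{39937019}{462}} = \frac{462}{39937019}$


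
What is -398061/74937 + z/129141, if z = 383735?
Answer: -7550015302/3225813039 ≈ -2.3405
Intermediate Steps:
-398061/74937 + z/129141 = -398061/74937 + 383735/129141 = -398061*1/74937 + 383735*(1/129141) = -132687/24979 + 383735/129141 = -7550015302/3225813039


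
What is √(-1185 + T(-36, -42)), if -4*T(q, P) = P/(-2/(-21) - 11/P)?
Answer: 3*I*√3210/5 ≈ 33.994*I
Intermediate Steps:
T(q, P) = -P/(4*(2/21 - 11/P)) (T(q, P) = -P/(4*(-2/(-21) - 11/P)) = -P/(4*(-2*(-1/21) - 11/P)) = -P/(4*(2/21 - 11/P)))
√(-1185 + T(-36, -42)) = √(-1185 - 21*(-42)²/(-924 + 8*(-42))) = √(-1185 - 21*1764/(-924 - 336)) = √(-1185 - 21*1764/(-1260)) = √(-1185 - 21*1764*(-1/1260)) = √(-1185 + 147/5) = √(-5778/5) = 3*I*√3210/5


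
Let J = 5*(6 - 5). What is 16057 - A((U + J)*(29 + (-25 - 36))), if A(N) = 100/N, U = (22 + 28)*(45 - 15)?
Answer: 38665261/2408 ≈ 16057.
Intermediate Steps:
U = 1500 (U = 50*30 = 1500)
J = 5 (J = 5*1 = 5)
16057 - A((U + J)*(29 + (-25 - 36))) = 16057 - 100/((1500 + 5)*(29 + (-25 - 36))) = 16057 - 100/(1505*(29 - 61)) = 16057 - 100/(1505*(-32)) = 16057 - 100/(-48160) = 16057 - 100*(-1)/48160 = 16057 - 1*(-5/2408) = 16057 + 5/2408 = 38665261/2408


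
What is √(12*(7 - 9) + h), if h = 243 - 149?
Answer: √70 ≈ 8.3666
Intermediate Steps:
h = 94
√(12*(7 - 9) + h) = √(12*(7 - 9) + 94) = √(12*(-2) + 94) = √(-24 + 94) = √70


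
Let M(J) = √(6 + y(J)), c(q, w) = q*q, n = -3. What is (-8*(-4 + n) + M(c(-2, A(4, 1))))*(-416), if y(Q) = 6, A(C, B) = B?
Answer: -23296 - 832*√3 ≈ -24737.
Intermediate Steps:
c(q, w) = q²
M(J) = 2*√3 (M(J) = √(6 + 6) = √12 = 2*√3)
(-8*(-4 + n) + M(c(-2, A(4, 1))))*(-416) = (-8*(-4 - 3) + 2*√3)*(-416) = (-8*(-7) + 2*√3)*(-416) = (56 + 2*√3)*(-416) = -23296 - 832*√3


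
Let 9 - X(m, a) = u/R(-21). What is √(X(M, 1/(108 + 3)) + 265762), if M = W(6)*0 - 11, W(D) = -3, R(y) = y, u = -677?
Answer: √117190794/21 ≈ 515.50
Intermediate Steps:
M = -11 (M = -3*0 - 11 = 0 - 11 = -11)
X(m, a) = -488/21 (X(m, a) = 9 - (-677)/(-21) = 9 - (-677)*(-1)/21 = 9 - 1*677/21 = 9 - 677/21 = -488/21)
√(X(M, 1/(108 + 3)) + 265762) = √(-488/21 + 265762) = √(5580514/21) = √117190794/21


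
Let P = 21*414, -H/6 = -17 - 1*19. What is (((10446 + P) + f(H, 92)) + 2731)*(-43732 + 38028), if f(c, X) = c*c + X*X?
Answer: -439156664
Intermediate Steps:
H = 216 (H = -6*(-17 - 1*19) = -6*(-17 - 19) = -6*(-36) = 216)
f(c, X) = X**2 + c**2 (f(c, X) = c**2 + X**2 = X**2 + c**2)
P = 8694
(((10446 + P) + f(H, 92)) + 2731)*(-43732 + 38028) = (((10446 + 8694) + (92**2 + 216**2)) + 2731)*(-43732 + 38028) = ((19140 + (8464 + 46656)) + 2731)*(-5704) = ((19140 + 55120) + 2731)*(-5704) = (74260 + 2731)*(-5704) = 76991*(-5704) = -439156664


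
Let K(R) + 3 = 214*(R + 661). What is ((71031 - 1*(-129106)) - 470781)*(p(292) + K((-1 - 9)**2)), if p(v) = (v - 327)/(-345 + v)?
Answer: -2335965712872/53 ≈ -4.4075e+10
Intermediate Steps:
p(v) = (-327 + v)/(-345 + v)
K(R) = 141451 + 214*R (K(R) = -3 + 214*(R + 661) = -3 + 214*(661 + R) = -3 + (141454 + 214*R) = 141451 + 214*R)
((71031 - 1*(-129106)) - 470781)*(p(292) + K((-1 - 9)**2)) = ((71031 - 1*(-129106)) - 470781)*((-327 + 292)/(-345 + 292) + (141451 + 214*(-1 - 9)**2)) = ((71031 + 129106) - 470781)*(-35/(-53) + (141451 + 214*(-10)**2)) = (200137 - 470781)*(-1/53*(-35) + (141451 + 214*100)) = -270644*(35/53 + (141451 + 21400)) = -270644*(35/53 + 162851) = -270644*8631138/53 = -2335965712872/53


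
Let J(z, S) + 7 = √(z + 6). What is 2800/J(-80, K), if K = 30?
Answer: -19600/123 - 2800*I*√74/123 ≈ -159.35 - 195.83*I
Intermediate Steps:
J(z, S) = -7 + √(6 + z) (J(z, S) = -7 + √(z + 6) = -7 + √(6 + z))
2800/J(-80, K) = 2800/(-7 + √(6 - 80)) = 2800/(-7 + √(-74)) = 2800/(-7 + I*√74)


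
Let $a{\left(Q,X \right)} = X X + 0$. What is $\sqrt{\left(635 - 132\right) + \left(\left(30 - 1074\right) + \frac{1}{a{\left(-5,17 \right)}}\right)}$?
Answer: $\frac{6 i \sqrt{4343}}{17} \approx 23.259 i$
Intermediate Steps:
$a{\left(Q,X \right)} = X^{2}$ ($a{\left(Q,X \right)} = X^{2} + 0 = X^{2}$)
$\sqrt{\left(635 - 132\right) + \left(\left(30 - 1074\right) + \frac{1}{a{\left(-5,17 \right)}}\right)} = \sqrt{\left(635 - 132\right) + \left(\left(30 - 1074\right) + \frac{1}{17^{2}}\right)} = \sqrt{503 - \left(1044 - \frac{1}{289}\right)} = \sqrt{503 + \left(-1044 + \frac{1}{289}\right)} = \sqrt{503 - \frac{301715}{289}} = \sqrt{- \frac{156348}{289}} = \frac{6 i \sqrt{4343}}{17}$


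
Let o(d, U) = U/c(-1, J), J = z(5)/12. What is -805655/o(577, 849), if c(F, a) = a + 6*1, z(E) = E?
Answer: -62035435/10188 ≈ -6089.1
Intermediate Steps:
J = 5/12 ≈ 0.41667
c(F, a) = 6 + a (c(F, a) = a + 6 = 6 + a)
o(d, U) = 12*U/77 (o(d, U) = U/(6 + 5/12) = U/(77/12) = U*(12/77) = 12*U/77)
-805655/o(577, 849) = -805655/((12/77)*849) = -805655/10188/77 = -805655*77/10188 = -62035435/10188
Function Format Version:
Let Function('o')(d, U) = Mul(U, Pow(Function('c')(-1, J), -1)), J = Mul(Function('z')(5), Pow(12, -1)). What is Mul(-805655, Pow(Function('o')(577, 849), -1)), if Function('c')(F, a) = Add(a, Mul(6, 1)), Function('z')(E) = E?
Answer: Rational(-62035435, 10188) ≈ -6089.1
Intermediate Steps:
J = Rational(5, 12) (J = Mul(5, Pow(12, -1)) = Mul(5, Rational(1, 12)) = Rational(5, 12) ≈ 0.41667)
Function('c')(F, a) = Add(6, a) (Function('c')(F, a) = Add(a, 6) = Add(6, a))
Function('o')(d, U) = Mul(Rational(12, 77), U) (Function('o')(d, U) = Mul(U, Pow(Add(6, Rational(5, 12)), -1)) = Mul(U, Pow(Rational(77, 12), -1)) = Mul(U, Rational(12, 77)) = Mul(Rational(12, 77), U))
Mul(-805655, Pow(Function('o')(577, 849), -1)) = Mul(-805655, Pow(Mul(Rational(12, 77), 849), -1)) = Mul(-805655, Pow(Rational(10188, 77), -1)) = Mul(-805655, Rational(77, 10188)) = Rational(-62035435, 10188)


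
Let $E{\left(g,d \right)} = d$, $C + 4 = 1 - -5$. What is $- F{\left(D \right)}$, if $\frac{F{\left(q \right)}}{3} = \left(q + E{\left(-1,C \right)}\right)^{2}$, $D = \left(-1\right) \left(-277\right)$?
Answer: $-233523$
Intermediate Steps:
$C = 2$ ($C = -4 + \left(1 - -5\right) = -4 + \left(1 + 5\right) = -4 + 6 = 2$)
$D = 277$
$F{\left(q \right)} = 3 \left(2 + q\right)^{2}$ ($F{\left(q \right)} = 3 \left(q + 2\right)^{2} = 3 \left(2 + q\right)^{2}$)
$- F{\left(D \right)} = - 3 \left(2 + 277\right)^{2} = - 3 \cdot 279^{2} = - 3 \cdot 77841 = \left(-1\right) 233523 = -233523$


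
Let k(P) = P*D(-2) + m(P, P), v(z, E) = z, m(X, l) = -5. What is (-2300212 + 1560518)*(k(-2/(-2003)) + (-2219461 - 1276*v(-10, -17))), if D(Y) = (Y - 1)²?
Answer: 3269471224177400/2003 ≈ 1.6323e+12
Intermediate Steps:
D(Y) = (-1 + Y)²
k(P) = -5 + 9*P (k(P) = P*(-1 - 2)² - 5 = P*(-3)² - 5 = P*9 - 5 = 9*P - 5 = -5 + 9*P)
(-2300212 + 1560518)*(k(-2/(-2003)) + (-2219461 - 1276*v(-10, -17))) = (-2300212 + 1560518)*((-5 + 9*(-2/(-2003))) + (-2219461 - 1276*(-10))) = -739694*((-5 + 9*(-2*(-1/2003))) + (-2219461 + 12760)) = -739694*((-5 + 9*(2/2003)) - 2206701) = -739694*((-5 + 18/2003) - 2206701) = -739694*(-9997/2003 - 2206701) = -739694*(-4420032100/2003) = 3269471224177400/2003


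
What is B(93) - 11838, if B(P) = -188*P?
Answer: -29322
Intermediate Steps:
B(93) - 11838 = -188*93 - 11838 = -17484 - 11838 = -29322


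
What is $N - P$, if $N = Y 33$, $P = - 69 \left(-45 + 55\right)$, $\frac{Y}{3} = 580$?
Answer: $58110$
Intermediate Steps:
$Y = 1740$ ($Y = 3 \cdot 580 = 1740$)
$P = -690$ ($P = \left(-69\right) 10 = -690$)
$N = 57420$ ($N = 1740 \cdot 33 = 57420$)
$N - P = 57420 - -690 = 57420 + 690 = 58110$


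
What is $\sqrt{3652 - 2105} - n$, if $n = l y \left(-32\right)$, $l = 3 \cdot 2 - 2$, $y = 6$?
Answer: $768 + \sqrt{1547} \approx 807.33$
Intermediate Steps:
$l = 4$ ($l = 6 - 2 = 4$)
$n = -768$ ($n = 4 \cdot 6 \left(-32\right) = 24 \left(-32\right) = -768$)
$\sqrt{3652 - 2105} - n = \sqrt{3652 - 2105} - -768 = \sqrt{1547} + 768 = 768 + \sqrt{1547}$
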